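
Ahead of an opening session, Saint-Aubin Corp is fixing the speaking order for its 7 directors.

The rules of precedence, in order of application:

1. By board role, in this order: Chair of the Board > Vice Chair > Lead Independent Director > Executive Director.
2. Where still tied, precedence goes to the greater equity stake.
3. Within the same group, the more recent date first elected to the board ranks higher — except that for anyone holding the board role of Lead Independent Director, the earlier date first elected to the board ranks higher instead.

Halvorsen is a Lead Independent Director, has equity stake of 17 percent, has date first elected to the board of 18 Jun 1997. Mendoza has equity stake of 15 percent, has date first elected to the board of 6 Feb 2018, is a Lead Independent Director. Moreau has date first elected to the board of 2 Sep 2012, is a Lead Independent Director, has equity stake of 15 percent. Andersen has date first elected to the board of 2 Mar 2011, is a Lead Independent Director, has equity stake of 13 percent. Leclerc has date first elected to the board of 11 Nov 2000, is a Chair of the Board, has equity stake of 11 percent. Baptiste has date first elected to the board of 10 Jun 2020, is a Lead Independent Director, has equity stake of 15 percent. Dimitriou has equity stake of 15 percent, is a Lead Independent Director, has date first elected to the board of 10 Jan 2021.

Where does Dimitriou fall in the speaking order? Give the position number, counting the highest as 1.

By board role: Leclerc (Chair of the Board); then Halvorsen, Moreau, Mendoza, Baptiste, Dimitriou and Andersen (Lead Independent Director).
Among Halvorsen, Moreau, Mendoza, Baptiste, Dimitriou and Andersen, by equity stake (higher first): Halvorsen (17 percent) before Moreau, Mendoza, Baptiste and Dimitriou (15 percent) before Andersen (13 percent).
Among Moreau, Mendoza, Baptiste and Dimitriou, by date first elected to the board (earlier first) (reversed rule for this group): Moreau (2 Sep 2012) before Mendoza (6 Feb 2018) before Baptiste (10 Jun 2020) before Dimitriou (10 Jan 2021).
Order: Leclerc, Halvorsen, Moreau, Mendoza, Baptiste, Dimitriou, Andersen. So position 6.

6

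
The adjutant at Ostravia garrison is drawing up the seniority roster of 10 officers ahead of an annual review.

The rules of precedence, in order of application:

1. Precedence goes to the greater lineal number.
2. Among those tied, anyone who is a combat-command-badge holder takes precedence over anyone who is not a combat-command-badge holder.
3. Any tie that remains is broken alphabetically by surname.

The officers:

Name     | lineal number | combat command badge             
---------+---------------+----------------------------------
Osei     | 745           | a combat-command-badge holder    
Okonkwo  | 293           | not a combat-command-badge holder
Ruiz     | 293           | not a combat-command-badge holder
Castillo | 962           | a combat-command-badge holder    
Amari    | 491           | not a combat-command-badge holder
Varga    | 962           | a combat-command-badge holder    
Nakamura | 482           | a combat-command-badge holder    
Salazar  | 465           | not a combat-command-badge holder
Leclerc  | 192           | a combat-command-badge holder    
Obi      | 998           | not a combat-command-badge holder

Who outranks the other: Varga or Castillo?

Castillo

By lineal number (higher first): Obi (998); then Castillo and Varga (both 962); then Osei (745); then Amari (491); then Nakamura (482); then Salazar (465); then Okonkwo and Ruiz (both 293); then Leclerc (192).
Castillo and Varga are each a combat-command-badge holder, so the next rule applies.
Among Castillo and Varga, alphabetically by surname: Castillo before Varga.
Okonkwo and Ruiz are each not a combat-command-badge holder, so the next rule applies.
Among Okonkwo and Ruiz, alphabetically by surname: Okonkwo before Ruiz.
So Castillo takes precedence.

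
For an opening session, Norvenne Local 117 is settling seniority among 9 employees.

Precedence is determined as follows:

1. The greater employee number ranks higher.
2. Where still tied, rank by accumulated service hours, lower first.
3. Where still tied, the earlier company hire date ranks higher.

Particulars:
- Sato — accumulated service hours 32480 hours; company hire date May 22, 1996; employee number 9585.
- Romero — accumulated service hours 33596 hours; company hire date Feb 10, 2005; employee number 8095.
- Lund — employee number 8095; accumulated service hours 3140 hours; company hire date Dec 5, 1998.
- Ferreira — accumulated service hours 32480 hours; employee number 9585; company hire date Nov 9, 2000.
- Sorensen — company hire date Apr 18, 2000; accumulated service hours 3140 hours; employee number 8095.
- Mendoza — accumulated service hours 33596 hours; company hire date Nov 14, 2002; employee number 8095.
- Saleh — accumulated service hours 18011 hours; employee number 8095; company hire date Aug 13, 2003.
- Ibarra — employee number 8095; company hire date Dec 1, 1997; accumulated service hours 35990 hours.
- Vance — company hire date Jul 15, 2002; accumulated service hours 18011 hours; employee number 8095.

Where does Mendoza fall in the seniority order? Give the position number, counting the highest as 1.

7

By employee number (higher first): Sato and Ferreira (both 9585); then Lund, Sorensen, Vance, Saleh, Mendoza, Romero and Ibarra (each 8095).
Sato and Ferreira both have accumulated service hours 32480 hours, so the next rule applies.
Among Sato and Ferreira, by company hire date (earlier first): Sato (May 22, 1996) before Ferreira (Nov 9, 2000).
Among Lund, Sorensen, Vance, Saleh, Mendoza, Romero and Ibarra, by accumulated service hours (lower first): Lund and Sorensen (3140 hours) before Vance and Saleh (18011 hours) before Mendoza and Romero (33596 hours) before Ibarra (35990 hours).
Among Lund and Sorensen, by company hire date (earlier first): Lund (Dec 5, 1998) before Sorensen (Apr 18, 2000).
Among Vance and Saleh, by company hire date (earlier first): Vance (Jul 15, 2002) before Saleh (Aug 13, 2003).
Among Mendoza and Romero, by company hire date (earlier first): Mendoza (Nov 14, 2002) before Romero (Feb 10, 2005).
Order: Sato, Ferreira, Lund, Sorensen, Vance, Saleh, Mendoza, Romero, Ibarra. So position 7.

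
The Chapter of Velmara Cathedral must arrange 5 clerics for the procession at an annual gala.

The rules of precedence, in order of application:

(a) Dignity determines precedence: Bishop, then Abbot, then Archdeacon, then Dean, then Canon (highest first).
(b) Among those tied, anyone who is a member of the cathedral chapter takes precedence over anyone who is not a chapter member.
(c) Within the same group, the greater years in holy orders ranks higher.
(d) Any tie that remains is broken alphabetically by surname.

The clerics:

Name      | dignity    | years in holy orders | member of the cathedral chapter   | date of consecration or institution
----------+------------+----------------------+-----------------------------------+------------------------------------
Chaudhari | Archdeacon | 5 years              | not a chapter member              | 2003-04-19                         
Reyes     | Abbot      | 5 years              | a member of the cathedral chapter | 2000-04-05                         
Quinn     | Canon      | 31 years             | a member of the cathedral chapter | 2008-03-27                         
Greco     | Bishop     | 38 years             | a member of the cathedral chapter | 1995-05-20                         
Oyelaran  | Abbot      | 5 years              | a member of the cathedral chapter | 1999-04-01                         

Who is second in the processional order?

Oyelaran

By dignity: Greco (Bishop); then Oyelaran and Reyes (Abbot); then Chaudhari (Archdeacon); then Quinn (Canon).
Oyelaran and Reyes are each a member of the cathedral chapter, so the next rule applies.
Oyelaran and Reyes both have years in holy orders 5 years, so the next rule applies.
Among Oyelaran and Reyes, alphabetically by surname: Oyelaran before Reyes.
Order: Greco, Oyelaran, Reyes, Chaudhari, Quinn.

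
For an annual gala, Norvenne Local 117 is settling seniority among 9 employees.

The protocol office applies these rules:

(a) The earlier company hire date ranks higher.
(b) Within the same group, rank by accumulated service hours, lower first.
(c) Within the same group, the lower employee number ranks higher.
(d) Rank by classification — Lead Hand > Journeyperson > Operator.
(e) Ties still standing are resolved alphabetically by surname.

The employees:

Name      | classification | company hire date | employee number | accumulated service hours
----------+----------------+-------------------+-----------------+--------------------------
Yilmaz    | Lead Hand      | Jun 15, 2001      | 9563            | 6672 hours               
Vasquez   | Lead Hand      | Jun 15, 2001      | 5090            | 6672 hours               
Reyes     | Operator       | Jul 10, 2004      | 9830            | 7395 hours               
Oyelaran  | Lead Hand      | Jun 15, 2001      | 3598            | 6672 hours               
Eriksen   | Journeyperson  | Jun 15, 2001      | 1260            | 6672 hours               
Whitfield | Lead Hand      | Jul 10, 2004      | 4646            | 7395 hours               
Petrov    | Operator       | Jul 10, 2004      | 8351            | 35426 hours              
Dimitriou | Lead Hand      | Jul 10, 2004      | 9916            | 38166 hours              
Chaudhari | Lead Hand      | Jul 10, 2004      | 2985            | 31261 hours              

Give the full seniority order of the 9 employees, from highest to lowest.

By company hire date (earlier first): Eriksen, Oyelaran, Vasquez and Yilmaz (each Jun 15, 2001); then Whitfield, Reyes, Chaudhari, Petrov and Dimitriou (each Jul 10, 2004).
Eriksen, Oyelaran, Vasquez and Yilmaz all have accumulated service hours 6672 hours, so the next rule applies.
Among Eriksen, Oyelaran, Vasquez and Yilmaz, by employee number (lower first): Eriksen (1260) before Oyelaran (3598) before Vasquez (5090) before Yilmaz (9563).
Among Whitfield, Reyes, Chaudhari, Petrov and Dimitriou, by accumulated service hours (lower first): Whitfield and Reyes (7395 hours) before Chaudhari (31261 hours) before Petrov (35426 hours) before Dimitriou (38166 hours).
Among Whitfield and Reyes, by employee number (lower first): Whitfield (4646) before Reyes (9830).
Full order: Eriksen, Oyelaran, Vasquez, Yilmaz, Whitfield, Reyes, Chaudhari, Petrov, Dimitriou.

Eriksen, Oyelaran, Vasquez, Yilmaz, Whitfield, Reyes, Chaudhari, Petrov, Dimitriou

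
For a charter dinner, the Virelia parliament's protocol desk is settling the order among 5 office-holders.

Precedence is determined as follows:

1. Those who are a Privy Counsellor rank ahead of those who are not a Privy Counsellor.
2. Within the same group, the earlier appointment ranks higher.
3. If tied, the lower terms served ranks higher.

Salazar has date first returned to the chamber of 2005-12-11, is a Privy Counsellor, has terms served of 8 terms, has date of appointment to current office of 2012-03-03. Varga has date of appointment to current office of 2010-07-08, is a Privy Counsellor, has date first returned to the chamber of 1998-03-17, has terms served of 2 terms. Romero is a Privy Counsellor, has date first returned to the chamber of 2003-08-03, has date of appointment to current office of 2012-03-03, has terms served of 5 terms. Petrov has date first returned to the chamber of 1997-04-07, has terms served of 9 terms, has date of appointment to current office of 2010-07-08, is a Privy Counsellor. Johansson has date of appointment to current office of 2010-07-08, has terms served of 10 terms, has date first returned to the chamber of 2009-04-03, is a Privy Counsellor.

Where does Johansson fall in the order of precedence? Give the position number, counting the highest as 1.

3

By the first rule: Varga, Petrov, Johansson, Romero and Salazar (each a Privy Counsellor).
Among Varga, Petrov, Johansson, Romero and Salazar, by date of appointment to current office (earlier first): Varga, Petrov and Johansson (2010-07-08) before Romero and Salazar (2012-03-03).
Among Varga, Petrov and Johansson, by terms served (lower first): Varga (2 terms) before Petrov (9 terms) before Johansson (10 terms).
Among Romero and Salazar, by terms served (lower first): Romero (5 terms) before Salazar (8 terms).
Order: Varga, Petrov, Johansson, Romero, Salazar. So position 3.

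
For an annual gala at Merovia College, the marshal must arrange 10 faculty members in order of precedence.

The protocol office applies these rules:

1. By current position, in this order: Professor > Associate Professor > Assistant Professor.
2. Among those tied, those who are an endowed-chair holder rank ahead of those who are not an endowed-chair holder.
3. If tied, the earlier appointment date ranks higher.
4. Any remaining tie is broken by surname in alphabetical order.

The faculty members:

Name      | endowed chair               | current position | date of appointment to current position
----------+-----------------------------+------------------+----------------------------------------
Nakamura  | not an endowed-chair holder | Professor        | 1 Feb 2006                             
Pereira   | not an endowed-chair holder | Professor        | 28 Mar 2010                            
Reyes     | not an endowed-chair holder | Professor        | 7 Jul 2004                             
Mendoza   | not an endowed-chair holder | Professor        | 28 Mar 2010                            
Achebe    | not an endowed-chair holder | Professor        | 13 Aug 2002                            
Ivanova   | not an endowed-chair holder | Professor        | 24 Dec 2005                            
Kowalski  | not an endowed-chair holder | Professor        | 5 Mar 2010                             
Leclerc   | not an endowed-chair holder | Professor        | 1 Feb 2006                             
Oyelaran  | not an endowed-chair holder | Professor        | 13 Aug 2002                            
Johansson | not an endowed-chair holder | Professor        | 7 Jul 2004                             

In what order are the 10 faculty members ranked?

By current position: Achebe, Oyelaran, Johansson, Reyes, Ivanova, Leclerc, Nakamura, Kowalski, Mendoza and Pereira (Professor).
Achebe, Oyelaran, Johansson, Reyes, Ivanova, Leclerc, Nakamura, Kowalski, Mendoza and Pereira are each not an endowed-chair holder, so the next rule applies.
Among Achebe, Oyelaran, Johansson, Reyes, Ivanova, Leclerc, Nakamura, Kowalski, Mendoza and Pereira, by date of appointment to current position (earlier first): Achebe and Oyelaran (13 Aug 2002) before Johansson and Reyes (7 Jul 2004) before Ivanova (24 Dec 2005) before Leclerc and Nakamura (1 Feb 2006) before Kowalski (5 Mar 2010) before Mendoza and Pereira (28 Mar 2010).
Among Achebe and Oyelaran, alphabetically by surname: Achebe before Oyelaran.
Among Johansson and Reyes, alphabetically by surname: Johansson before Reyes.
Among Leclerc and Nakamura, alphabetically by surname: Leclerc before Nakamura.
Among Mendoza and Pereira, alphabetically by surname: Mendoza before Pereira.
Full order: Achebe, Oyelaran, Johansson, Reyes, Ivanova, Leclerc, Nakamura, Kowalski, Mendoza, Pereira.

Achebe, Oyelaran, Johansson, Reyes, Ivanova, Leclerc, Nakamura, Kowalski, Mendoza, Pereira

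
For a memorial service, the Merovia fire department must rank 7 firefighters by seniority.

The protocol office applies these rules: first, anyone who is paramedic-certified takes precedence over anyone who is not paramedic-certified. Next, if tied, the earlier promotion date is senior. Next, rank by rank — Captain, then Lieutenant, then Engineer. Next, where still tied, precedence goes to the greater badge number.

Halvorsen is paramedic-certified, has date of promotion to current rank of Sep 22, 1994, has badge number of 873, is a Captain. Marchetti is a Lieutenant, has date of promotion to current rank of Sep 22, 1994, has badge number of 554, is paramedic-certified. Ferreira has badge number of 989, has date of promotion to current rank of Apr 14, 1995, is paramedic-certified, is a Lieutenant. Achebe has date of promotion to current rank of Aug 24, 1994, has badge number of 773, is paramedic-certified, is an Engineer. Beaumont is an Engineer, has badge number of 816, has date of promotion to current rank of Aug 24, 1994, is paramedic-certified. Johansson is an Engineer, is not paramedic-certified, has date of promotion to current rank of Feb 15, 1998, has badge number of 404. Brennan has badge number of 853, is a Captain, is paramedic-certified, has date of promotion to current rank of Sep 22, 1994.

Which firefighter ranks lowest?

By the first rule: Beaumont, Achebe, Halvorsen, Brennan, Marchetti and Ferreira (each paramedic-certified); then Johansson (not paramedic-certified).
Among Beaumont, Achebe, Halvorsen, Brennan, Marchetti and Ferreira, by date of promotion to current rank (earlier first): Beaumont and Achebe (Aug 24, 1994) before Halvorsen, Brennan and Marchetti (Sep 22, 1994) before Ferreira (Apr 14, 1995).
Beaumont and Achebe are each Engineer, so the next rule applies.
Among Beaumont and Achebe, by badge number (higher first): Beaumont (816) before Achebe (773).
Among Halvorsen, Brennan and Marchetti, by rank: Halvorsen and Brennan (Captain) before Marchetti (Lieutenant).
Among Halvorsen and Brennan, by badge number (higher first): Halvorsen (873) before Brennan (853).
Order: Beaumont, Achebe, Halvorsen, Brennan, Marchetti, Ferreira, Johansson.

Johansson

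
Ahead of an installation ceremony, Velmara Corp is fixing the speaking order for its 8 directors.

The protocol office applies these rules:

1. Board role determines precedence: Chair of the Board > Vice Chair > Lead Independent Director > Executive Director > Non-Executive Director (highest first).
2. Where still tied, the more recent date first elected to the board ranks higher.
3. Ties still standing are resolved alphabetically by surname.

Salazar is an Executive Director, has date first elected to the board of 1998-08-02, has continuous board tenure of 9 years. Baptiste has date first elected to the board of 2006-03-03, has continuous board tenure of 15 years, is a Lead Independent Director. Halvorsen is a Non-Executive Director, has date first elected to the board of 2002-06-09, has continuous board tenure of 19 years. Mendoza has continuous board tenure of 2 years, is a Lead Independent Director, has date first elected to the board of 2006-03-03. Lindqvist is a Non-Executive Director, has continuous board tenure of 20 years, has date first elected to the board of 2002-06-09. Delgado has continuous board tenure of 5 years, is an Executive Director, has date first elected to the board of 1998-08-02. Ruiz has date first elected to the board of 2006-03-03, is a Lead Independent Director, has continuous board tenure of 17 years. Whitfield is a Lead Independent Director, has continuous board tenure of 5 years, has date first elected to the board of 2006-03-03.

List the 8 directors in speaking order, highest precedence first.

By board role: Baptiste, Mendoza, Ruiz and Whitfield (Lead Independent Director); then Delgado and Salazar (Executive Director); then Halvorsen and Lindqvist (Non-Executive Director).
Baptiste, Mendoza, Ruiz and Whitfield all have date first elected to the board 2006-03-03, so the next rule applies.
Among Baptiste, Mendoza, Ruiz and Whitfield, alphabetically by surname: Baptiste before Mendoza before Ruiz before Whitfield.
Delgado and Salazar both have date first elected to the board 1998-08-02, so the next rule applies.
Among Delgado and Salazar, alphabetically by surname: Delgado before Salazar.
Halvorsen and Lindqvist both have date first elected to the board 2002-06-09, so the next rule applies.
Among Halvorsen and Lindqvist, alphabetically by surname: Halvorsen before Lindqvist.
Full order: Baptiste, Mendoza, Ruiz, Whitfield, Delgado, Salazar, Halvorsen, Lindqvist.

Baptiste, Mendoza, Ruiz, Whitfield, Delgado, Salazar, Halvorsen, Lindqvist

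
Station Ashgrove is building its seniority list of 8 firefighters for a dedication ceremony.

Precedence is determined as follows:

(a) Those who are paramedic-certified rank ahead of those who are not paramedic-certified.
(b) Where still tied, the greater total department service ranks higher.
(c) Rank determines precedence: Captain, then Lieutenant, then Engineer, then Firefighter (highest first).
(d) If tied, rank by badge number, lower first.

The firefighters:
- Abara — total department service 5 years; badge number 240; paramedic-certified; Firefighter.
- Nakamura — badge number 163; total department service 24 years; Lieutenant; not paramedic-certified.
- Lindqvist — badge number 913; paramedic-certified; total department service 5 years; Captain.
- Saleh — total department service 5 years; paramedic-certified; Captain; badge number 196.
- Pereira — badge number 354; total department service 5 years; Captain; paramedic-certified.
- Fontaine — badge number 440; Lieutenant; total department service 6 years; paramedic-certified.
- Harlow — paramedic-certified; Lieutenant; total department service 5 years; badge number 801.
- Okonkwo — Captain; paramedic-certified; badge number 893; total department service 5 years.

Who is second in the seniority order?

Saleh

By the first rule: Fontaine, Saleh, Pereira, Okonkwo, Lindqvist, Harlow and Abara (each paramedic-certified); then Nakamura (not paramedic-certified).
Among Fontaine, Saleh, Pereira, Okonkwo, Lindqvist, Harlow and Abara, by total department service (higher first): Fontaine (6 years) before Saleh, Pereira, Okonkwo, Lindqvist, Harlow and Abara (5 years).
Among Saleh, Pereira, Okonkwo, Lindqvist, Harlow and Abara, by rank: Saleh, Pereira, Okonkwo and Lindqvist (Captain) before Harlow (Lieutenant) before Abara (Firefighter).
Among Saleh, Pereira, Okonkwo and Lindqvist, by badge number (lower first): Saleh (196) before Pereira (354) before Okonkwo (893) before Lindqvist (913).
Order: Fontaine, Saleh, Pereira, Okonkwo, Lindqvist, Harlow, Abara, Nakamura.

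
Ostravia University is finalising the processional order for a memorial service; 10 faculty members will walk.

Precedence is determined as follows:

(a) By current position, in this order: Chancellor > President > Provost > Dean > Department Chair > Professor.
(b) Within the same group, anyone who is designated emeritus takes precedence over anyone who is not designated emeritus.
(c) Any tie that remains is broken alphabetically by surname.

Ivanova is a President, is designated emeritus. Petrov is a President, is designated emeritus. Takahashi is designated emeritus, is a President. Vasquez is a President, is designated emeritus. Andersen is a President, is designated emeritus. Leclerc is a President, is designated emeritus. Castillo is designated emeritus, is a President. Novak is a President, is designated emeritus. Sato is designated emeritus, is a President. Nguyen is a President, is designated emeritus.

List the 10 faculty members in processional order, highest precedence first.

Andersen, Castillo, Ivanova, Leclerc, Nguyen, Novak, Petrov, Sato, Takahashi, Vasquez

By current position: Andersen, Castillo, Ivanova, Leclerc, Nguyen, Novak, Petrov, Sato, Takahashi and Vasquez (President).
Andersen, Castillo, Ivanova, Leclerc, Nguyen, Novak, Petrov, Sato, Takahashi and Vasquez are each designated emeritus, so the next rule applies.
Among Andersen, Castillo, Ivanova, Leclerc, Nguyen, Novak, Petrov, Sato, Takahashi and Vasquez, alphabetically by surname: Andersen before Castillo before Ivanova before Leclerc before Nguyen before Novak before Petrov before Sato before Takahashi before Vasquez.
Full order: Andersen, Castillo, Ivanova, Leclerc, Nguyen, Novak, Petrov, Sato, Takahashi, Vasquez.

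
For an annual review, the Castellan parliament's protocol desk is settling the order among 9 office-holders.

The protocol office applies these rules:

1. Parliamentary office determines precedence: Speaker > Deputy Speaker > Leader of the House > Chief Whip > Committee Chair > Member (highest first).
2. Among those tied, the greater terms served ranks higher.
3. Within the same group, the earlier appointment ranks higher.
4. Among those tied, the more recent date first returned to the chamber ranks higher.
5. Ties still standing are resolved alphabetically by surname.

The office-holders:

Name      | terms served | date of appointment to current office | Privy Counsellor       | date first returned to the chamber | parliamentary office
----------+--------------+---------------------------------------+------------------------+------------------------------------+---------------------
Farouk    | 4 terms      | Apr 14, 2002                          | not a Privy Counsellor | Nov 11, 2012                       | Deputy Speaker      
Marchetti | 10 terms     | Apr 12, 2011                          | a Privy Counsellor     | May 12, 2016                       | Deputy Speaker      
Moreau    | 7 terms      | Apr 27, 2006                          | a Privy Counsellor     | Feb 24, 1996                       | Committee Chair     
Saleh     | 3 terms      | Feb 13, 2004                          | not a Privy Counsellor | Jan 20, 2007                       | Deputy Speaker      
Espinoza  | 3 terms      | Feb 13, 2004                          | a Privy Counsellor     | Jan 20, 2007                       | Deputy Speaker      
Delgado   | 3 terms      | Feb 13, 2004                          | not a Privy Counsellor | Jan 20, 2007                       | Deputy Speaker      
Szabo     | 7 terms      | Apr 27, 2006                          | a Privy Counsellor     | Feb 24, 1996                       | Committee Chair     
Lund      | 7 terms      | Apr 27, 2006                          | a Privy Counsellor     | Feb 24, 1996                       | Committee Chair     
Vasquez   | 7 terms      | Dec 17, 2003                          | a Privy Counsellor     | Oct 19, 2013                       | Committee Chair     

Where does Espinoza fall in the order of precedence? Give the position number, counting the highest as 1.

4

By parliamentary office: Marchetti, Farouk, Delgado, Espinoza and Saleh (Deputy Speaker); then Vasquez, Lund, Moreau and Szabo (Committee Chair).
Among Marchetti, Farouk, Delgado, Espinoza and Saleh, by terms served (higher first): Marchetti (10 terms) before Farouk (4 terms) before Delgado, Espinoza and Saleh (3 terms).
Delgado, Espinoza and Saleh all have date of appointment to current office Feb 13, 2004, so the next rule applies.
Delgado, Espinoza and Saleh all have date first returned to the chamber Jan 20, 2007, so the next rule applies.
Among Delgado, Espinoza and Saleh, alphabetically by surname: Delgado before Espinoza before Saleh.
Vasquez, Lund, Moreau and Szabo all have terms served 7 terms, so the next rule applies.
Among Vasquez, Lund, Moreau and Szabo, by date of appointment to current office (earlier first): Vasquez (Dec 17, 2003) before Lund, Moreau and Szabo (Apr 27, 2006).
Lund, Moreau and Szabo all have date first returned to the chamber Feb 24, 1996, so the next rule applies.
Among Lund, Moreau and Szabo, alphabetically by surname: Lund before Moreau before Szabo.
Order: Marchetti, Farouk, Delgado, Espinoza, Saleh, Vasquez, Lund, Moreau, Szabo. So position 4.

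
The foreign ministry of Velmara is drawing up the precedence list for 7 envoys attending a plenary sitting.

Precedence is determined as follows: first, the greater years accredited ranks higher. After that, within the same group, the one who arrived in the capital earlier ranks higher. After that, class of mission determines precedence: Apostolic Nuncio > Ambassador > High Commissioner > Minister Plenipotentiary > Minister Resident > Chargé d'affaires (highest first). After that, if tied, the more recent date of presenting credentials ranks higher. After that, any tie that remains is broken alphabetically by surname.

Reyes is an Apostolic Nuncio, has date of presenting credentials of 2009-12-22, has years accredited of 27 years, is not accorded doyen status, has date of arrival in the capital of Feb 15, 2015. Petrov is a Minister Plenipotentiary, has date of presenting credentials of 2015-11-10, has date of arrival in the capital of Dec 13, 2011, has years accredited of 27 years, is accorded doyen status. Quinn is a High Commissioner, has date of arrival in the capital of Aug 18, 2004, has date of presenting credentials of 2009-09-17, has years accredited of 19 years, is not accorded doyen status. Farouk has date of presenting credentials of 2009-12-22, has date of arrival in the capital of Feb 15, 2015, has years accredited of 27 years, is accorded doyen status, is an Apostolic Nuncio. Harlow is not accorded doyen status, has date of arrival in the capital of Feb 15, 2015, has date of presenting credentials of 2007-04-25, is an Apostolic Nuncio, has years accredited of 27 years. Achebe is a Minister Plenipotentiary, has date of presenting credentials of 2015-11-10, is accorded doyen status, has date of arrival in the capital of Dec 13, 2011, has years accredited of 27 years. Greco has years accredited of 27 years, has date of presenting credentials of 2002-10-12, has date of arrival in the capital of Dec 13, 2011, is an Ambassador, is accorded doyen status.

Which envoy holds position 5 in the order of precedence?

By years accredited (higher first): Greco, Achebe, Petrov, Farouk, Reyes and Harlow (each 27 years); then Quinn (19 years).
Among Greco, Achebe, Petrov, Farouk, Reyes and Harlow, by date of arrival in the capital (earlier first): Greco, Achebe and Petrov (Dec 13, 2011) before Farouk, Reyes and Harlow (Feb 15, 2015).
Among Greco, Achebe and Petrov, by class of mission: Greco (Ambassador) before Achebe and Petrov (Minister Plenipotentiary).
Achebe and Petrov both have date of presenting credentials 2015-11-10, so the next rule applies.
Among Achebe and Petrov, alphabetically by surname: Achebe before Petrov.
Farouk, Reyes and Harlow are each Apostolic Nuncio, so the next rule applies.
Among Farouk, Reyes and Harlow, by date of presenting credentials (later first): Farouk and Reyes (2009-12-22) before Harlow (2007-04-25).
Among Farouk and Reyes, alphabetically by surname: Farouk before Reyes.
Order: Greco, Achebe, Petrov, Farouk, Reyes, Harlow, Quinn.

Reyes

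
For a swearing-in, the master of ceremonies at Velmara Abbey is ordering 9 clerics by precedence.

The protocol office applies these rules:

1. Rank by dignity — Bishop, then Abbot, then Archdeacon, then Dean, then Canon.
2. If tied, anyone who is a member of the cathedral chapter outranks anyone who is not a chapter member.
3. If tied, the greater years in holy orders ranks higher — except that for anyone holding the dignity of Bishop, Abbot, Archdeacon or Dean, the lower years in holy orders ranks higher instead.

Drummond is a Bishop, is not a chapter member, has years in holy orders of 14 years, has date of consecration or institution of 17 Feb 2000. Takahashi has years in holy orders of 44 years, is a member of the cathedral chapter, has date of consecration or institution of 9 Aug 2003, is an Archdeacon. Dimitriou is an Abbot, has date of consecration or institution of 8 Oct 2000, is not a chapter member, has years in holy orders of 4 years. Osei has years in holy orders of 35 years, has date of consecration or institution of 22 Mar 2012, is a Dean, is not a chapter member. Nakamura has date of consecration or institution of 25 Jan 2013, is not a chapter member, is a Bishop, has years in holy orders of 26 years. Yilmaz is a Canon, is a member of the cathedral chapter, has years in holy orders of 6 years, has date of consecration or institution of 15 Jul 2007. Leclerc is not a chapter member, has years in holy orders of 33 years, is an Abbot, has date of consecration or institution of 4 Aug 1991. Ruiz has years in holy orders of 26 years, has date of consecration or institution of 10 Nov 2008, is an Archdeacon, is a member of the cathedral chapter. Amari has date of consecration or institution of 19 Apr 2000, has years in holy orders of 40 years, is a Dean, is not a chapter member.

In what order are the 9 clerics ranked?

By dignity: Drummond and Nakamura (Bishop); then Dimitriou and Leclerc (Abbot); then Ruiz and Takahashi (Archdeacon); then Osei and Amari (Dean); then Yilmaz (Canon).
Drummond and Nakamura are each not a chapter member, so the next rule applies.
Among Drummond and Nakamura, by years in holy orders (lower first) (reversed rule for this group): Drummond (14 years) before Nakamura (26 years).
Dimitriou and Leclerc are each not a chapter member, so the next rule applies.
Among Dimitriou and Leclerc, by years in holy orders (lower first) (reversed rule for this group): Dimitriou (4 years) before Leclerc (33 years).
Ruiz and Takahashi are each a member of the cathedral chapter, so the next rule applies.
Among Ruiz and Takahashi, by years in holy orders (lower first) (reversed rule for this group): Ruiz (26 years) before Takahashi (44 years).
Osei and Amari are each not a chapter member, so the next rule applies.
Among Osei and Amari, by years in holy orders (lower first) (reversed rule for this group): Osei (35 years) before Amari (40 years).
Full order: Drummond, Nakamura, Dimitriou, Leclerc, Ruiz, Takahashi, Osei, Amari, Yilmaz.

Drummond, Nakamura, Dimitriou, Leclerc, Ruiz, Takahashi, Osei, Amari, Yilmaz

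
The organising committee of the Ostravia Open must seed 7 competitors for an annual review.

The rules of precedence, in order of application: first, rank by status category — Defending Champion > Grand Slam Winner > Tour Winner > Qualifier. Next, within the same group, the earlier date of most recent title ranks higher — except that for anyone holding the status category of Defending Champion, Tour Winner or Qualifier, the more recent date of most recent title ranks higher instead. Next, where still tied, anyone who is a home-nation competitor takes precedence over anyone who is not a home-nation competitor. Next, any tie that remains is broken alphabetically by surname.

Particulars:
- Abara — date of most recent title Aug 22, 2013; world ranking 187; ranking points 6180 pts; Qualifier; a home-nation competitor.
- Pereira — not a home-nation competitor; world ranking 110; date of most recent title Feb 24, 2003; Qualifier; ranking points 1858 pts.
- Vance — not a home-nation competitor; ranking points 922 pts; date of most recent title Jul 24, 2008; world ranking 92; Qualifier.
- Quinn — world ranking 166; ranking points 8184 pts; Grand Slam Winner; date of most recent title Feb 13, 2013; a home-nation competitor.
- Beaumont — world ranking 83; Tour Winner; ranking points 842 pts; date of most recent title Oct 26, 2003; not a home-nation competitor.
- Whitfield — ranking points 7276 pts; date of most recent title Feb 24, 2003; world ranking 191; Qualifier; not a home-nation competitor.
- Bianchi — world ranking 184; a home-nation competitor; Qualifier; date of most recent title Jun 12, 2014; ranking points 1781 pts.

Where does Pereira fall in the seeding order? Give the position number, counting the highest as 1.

6

By status category: Quinn (Grand Slam Winner); then Beaumont (Tour Winner); then Bianchi, Abara, Vance, Pereira and Whitfield (Qualifier).
Among Bianchi, Abara, Vance, Pereira and Whitfield, by date of most recent title (later first) (reversed rule for this group): Bianchi (Jun 12, 2014) before Abara (Aug 22, 2013) before Vance (Jul 24, 2008) before Pereira and Whitfield (Feb 24, 2003).
Pereira and Whitfield are each not a home-nation competitor, so the next rule applies.
Among Pereira and Whitfield, alphabetically by surname: Pereira before Whitfield.
Order: Quinn, Beaumont, Bianchi, Abara, Vance, Pereira, Whitfield. So position 6.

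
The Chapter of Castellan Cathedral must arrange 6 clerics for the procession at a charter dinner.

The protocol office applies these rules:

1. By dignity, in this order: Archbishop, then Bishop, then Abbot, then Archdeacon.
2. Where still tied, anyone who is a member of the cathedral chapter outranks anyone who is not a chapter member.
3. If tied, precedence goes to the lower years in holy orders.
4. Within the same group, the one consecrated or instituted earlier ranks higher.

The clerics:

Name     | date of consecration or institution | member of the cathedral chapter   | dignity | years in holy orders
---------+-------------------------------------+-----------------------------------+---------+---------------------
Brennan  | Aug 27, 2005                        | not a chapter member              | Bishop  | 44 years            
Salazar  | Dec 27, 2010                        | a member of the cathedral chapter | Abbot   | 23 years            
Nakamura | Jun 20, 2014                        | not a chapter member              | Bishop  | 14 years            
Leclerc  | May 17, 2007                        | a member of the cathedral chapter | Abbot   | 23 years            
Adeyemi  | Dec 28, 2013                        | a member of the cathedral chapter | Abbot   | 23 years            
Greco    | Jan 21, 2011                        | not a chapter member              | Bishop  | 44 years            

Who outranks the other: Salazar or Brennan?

Brennan

By dignity: Nakamura, Brennan and Greco (Bishop); then Leclerc, Salazar and Adeyemi (Abbot).
Nakamura, Brennan and Greco are each not a chapter member, so the next rule applies.
Among Nakamura, Brennan and Greco, by years in holy orders (lower first): Nakamura (14 years) before Brennan and Greco (44 years).
Among Brennan and Greco, by date of consecration or institution (earlier first): Brennan (Aug 27, 2005) before Greco (Jan 21, 2011).
Leclerc, Salazar and Adeyemi are each a member of the cathedral chapter, so the next rule applies.
Leclerc, Salazar and Adeyemi all have years in holy orders 23 years, so the next rule applies.
Among Leclerc, Salazar and Adeyemi, by date of consecration or institution (earlier first): Leclerc (May 17, 2007) before Salazar (Dec 27, 2010) before Adeyemi (Dec 28, 2013).
So Brennan takes precedence.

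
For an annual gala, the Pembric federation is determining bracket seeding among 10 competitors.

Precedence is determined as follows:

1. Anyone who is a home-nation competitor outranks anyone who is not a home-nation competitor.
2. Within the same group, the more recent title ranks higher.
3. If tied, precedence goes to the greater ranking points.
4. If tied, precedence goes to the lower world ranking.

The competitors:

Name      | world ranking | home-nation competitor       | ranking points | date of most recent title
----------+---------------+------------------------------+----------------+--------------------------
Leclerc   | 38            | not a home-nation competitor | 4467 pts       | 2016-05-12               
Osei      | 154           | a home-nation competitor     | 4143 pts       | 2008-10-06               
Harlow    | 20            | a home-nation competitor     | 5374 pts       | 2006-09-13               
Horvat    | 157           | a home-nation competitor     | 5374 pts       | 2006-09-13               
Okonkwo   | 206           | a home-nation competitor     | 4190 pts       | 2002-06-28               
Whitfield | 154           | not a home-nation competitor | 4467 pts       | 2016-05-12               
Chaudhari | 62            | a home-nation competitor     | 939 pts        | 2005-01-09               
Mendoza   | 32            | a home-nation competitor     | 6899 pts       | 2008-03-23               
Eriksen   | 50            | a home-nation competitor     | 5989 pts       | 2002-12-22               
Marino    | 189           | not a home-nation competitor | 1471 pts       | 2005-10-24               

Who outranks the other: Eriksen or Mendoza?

Mendoza

By the first rule: Osei, Mendoza, Harlow, Horvat, Chaudhari, Eriksen and Okonkwo (each a home-nation competitor); then Leclerc, Whitfield and Marino (each not a home-nation competitor).
Among Osei, Mendoza, Harlow, Horvat, Chaudhari, Eriksen and Okonkwo, by date of most recent title (later first): Osei (2008-10-06) before Mendoza (2008-03-23) before Harlow and Horvat (2006-09-13) before Chaudhari (2005-01-09) before Eriksen (2002-12-22) before Okonkwo (2002-06-28).
Harlow and Horvat both have ranking points 5374 pts, so the next rule applies.
Among Harlow and Horvat, by world ranking (lower first): Harlow (20) before Horvat (157).
Among Leclerc, Whitfield and Marino, by date of most recent title (later first): Leclerc and Whitfield (2016-05-12) before Marino (2005-10-24).
Leclerc and Whitfield both have ranking points 4467 pts, so the next rule applies.
Among Leclerc and Whitfield, by world ranking (lower first): Leclerc (38) before Whitfield (154).
So Mendoza takes precedence.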